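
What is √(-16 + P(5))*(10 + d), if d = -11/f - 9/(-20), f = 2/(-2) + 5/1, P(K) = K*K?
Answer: 231/10 ≈ 23.100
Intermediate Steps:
P(K) = K²
f = 4 (f = 2*(-½) + 5*1 = -1 + 5 = 4)
d = -23/10 (d = -11/4 - 9/(-20) = -11*¼ - 9*(-1/20) = -11/4 + 9/20 = -23/10 ≈ -2.3000)
√(-16 + P(5))*(10 + d) = √(-16 + 5²)*(10 - 23/10) = √(-16 + 25)*(77/10) = √9*(77/10) = 3*(77/10) = 231/10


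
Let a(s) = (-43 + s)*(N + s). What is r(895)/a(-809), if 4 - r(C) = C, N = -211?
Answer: -99/96560 ≈ -0.0010253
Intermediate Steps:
a(s) = (-211 + s)*(-43 + s) (a(s) = (-43 + s)*(-211 + s) = (-211 + s)*(-43 + s))
r(C) = 4 - C
r(895)/a(-809) = (4 - 1*895)/(9073 + (-809)² - 254*(-809)) = (4 - 895)/(9073 + 654481 + 205486) = -891/869040 = -891*1/869040 = -99/96560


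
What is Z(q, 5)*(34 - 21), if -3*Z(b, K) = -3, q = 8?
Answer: 13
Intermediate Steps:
Z(b, K) = 1 (Z(b, K) = -⅓*(-3) = 1)
Z(q, 5)*(34 - 21) = 1*(34 - 21) = 1*13 = 13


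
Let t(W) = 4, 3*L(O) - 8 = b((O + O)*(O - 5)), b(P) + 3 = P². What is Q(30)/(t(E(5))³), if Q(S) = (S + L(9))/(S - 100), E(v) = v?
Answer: -5279/13440 ≈ -0.39278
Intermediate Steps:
b(P) = -3 + P²
L(O) = 5/3 + 4*O²*(-5 + O)²/3 (L(O) = 8/3 + (-3 + ((O + O)*(O - 5))²)/3 = 8/3 + (-3 + ((2*O)*(-5 + O))²)/3 = 8/3 + (-3 + (2*O*(-5 + O))²)/3 = 8/3 + (-3 + 4*O²*(-5 + O)²)/3 = 8/3 + (-1 + 4*O²*(-5 + O)²/3) = 5/3 + 4*O²*(-5 + O)²/3)
Q(S) = (5189/3 + S)/(-100 + S) (Q(S) = (S + (5/3 + (4/3)*9²*(-5 + 9)²))/(S - 100) = (S + (5/3 + (4/3)*81*4²))/(-100 + S) = (S + (5/3 + (4/3)*81*16))/(-100 + S) = (S + (5/3 + 1728))/(-100 + S) = (S + 5189/3)/(-100 + S) = (5189/3 + S)/(-100 + S))
Q(30)/(t(E(5))³) = ((5189/3 + 30)/(-100 + 30))/(4³) = ((5279/3)/(-70))/64 = -1/70*5279/3*(1/64) = -5279/210*1/64 = -5279/13440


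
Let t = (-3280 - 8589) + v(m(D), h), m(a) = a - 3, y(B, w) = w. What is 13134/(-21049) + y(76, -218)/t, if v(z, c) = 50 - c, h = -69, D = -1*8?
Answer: -74867909/123662875 ≈ -0.60542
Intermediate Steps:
D = -8
m(a) = -3 + a
t = -11750 (t = (-3280 - 8589) + (50 - 1*(-69)) = -11869 + (50 + 69) = -11869 + 119 = -11750)
13134/(-21049) + y(76, -218)/t = 13134/(-21049) - 218/(-11750) = 13134*(-1/21049) - 218*(-1/11750) = -13134/21049 + 109/5875 = -74867909/123662875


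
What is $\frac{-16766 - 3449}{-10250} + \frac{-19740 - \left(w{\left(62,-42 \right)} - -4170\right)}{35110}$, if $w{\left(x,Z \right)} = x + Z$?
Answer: $\frac{9289323}{7197550} \approx 1.2906$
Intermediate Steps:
$w{\left(x,Z \right)} = Z + x$
$\frac{-16766 - 3449}{-10250} + \frac{-19740 - \left(w{\left(62,-42 \right)} - -4170\right)}{35110} = \frac{-16766 - 3449}{-10250} + \frac{-19740 - \left(\left(-42 + 62\right) - -4170\right)}{35110} = \left(-16766 - 3449\right) \left(- \frac{1}{10250}\right) + \left(-19740 - \left(20 + 4170\right)\right) \frac{1}{35110} = \left(-20215\right) \left(- \frac{1}{10250}\right) + \left(-19740 - 4190\right) \frac{1}{35110} = \frac{4043}{2050} + \left(-19740 - 4190\right) \frac{1}{35110} = \frac{4043}{2050} - \frac{2393}{3511} = \frac{9289323}{7197550}$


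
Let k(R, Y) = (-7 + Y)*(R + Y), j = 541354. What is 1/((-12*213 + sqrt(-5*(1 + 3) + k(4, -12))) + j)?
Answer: 269399/145151642336 - sqrt(33)/145151642336 ≈ 1.8559e-6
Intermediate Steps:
1/((-12*213 + sqrt(-5*(1 + 3) + k(4, -12))) + j) = 1/((-12*213 + sqrt(-5*(1 + 3) + ((-12)**2 - 7*4 - 7*(-12) + 4*(-12)))) + 541354) = 1/((-2556 + sqrt(-5*4 + (144 - 28 + 84 - 48))) + 541354) = 1/((-2556 + sqrt(-20 + 152)) + 541354) = 1/((-2556 + sqrt(132)) + 541354) = 1/((-2556 + 2*sqrt(33)) + 541354) = 1/(538798 + 2*sqrt(33))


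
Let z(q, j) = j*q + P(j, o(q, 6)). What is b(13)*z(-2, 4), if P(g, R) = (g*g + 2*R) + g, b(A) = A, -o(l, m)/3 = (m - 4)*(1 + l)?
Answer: 312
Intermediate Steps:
o(l, m) = -3*(1 + l)*(-4 + m) (o(l, m) = -3*(m - 4)*(1 + l) = -3*(-4 + m)*(1 + l) = -3*(1 + l)*(-4 + m))
P(g, R) = g + g**2 + 2*R (P(g, R) = (g**2 + 2*R) + g = g + g**2 + 2*R)
z(q, j) = -12 + j + j**2 - 12*q + j*q (z(q, j) = j*q + (j + j**2 + 2*(12 - 3*6 + 12*q - 3*q*6)) = j*q + (j + j**2 + 2*(12 - 18 + 12*q - 18*q)) = j*q + (j + j**2 + 2*(-6 - 6*q)) = j*q + (j + j**2 + (-12 - 12*q)) = j*q + (-12 + j + j**2 - 12*q) = -12 + j + j**2 - 12*q + j*q)
b(13)*z(-2, 4) = 13*(-12 + 4 + 4**2 - 12*(-2) + 4*(-2)) = 13*(-12 + 4 + 16 + 24 - 8) = 13*24 = 312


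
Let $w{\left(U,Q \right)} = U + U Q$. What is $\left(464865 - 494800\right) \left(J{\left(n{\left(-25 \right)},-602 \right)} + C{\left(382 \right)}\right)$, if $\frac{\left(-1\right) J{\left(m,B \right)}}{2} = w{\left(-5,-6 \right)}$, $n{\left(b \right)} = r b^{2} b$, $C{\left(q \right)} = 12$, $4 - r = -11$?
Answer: $1137530$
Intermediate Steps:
$r = 15$ ($r = 4 - -11 = 4 + 11 = 15$)
$n{\left(b \right)} = 15 b^{3}$ ($n{\left(b \right)} = 15 b^{2} b = 15 b^{3}$)
$w{\left(U,Q \right)} = U + Q U$
$J{\left(m,B \right)} = -50$ ($J{\left(m,B \right)} = - 2 \left(- 5 \left(1 - 6\right)\right) = - 2 \left(\left(-5\right) \left(-5\right)\right) = \left(-2\right) 25 = -50$)
$\left(464865 - 494800\right) \left(J{\left(n{\left(-25 \right)},-602 \right)} + C{\left(382 \right)}\right) = \left(464865 - 494800\right) \left(-50 + 12\right) = \left(-29935\right) \left(-38\right) = 1137530$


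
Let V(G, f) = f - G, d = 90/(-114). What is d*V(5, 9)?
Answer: -60/19 ≈ -3.1579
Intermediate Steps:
d = -15/19 (d = 90*(-1/114) = -15/19 ≈ -0.78947)
d*V(5, 9) = -15*(9 - 1*5)/19 = -15*(9 - 5)/19 = -15/19*4 = -60/19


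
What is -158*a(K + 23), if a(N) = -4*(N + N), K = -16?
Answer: 8848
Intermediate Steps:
a(N) = -8*N
-158*a(K + 23) = -(-1264)*(-16 + 23) = -(-1264)*7 = -158*(-56) = 8848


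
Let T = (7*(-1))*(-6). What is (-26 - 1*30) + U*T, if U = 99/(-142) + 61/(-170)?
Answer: -605626/6035 ≈ -100.35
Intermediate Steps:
U = -6373/6035 (U = 99*(-1/142) + 61*(-1/170) = -99/142 - 61/170 = -6373/6035 ≈ -1.0560)
T = 42 (T = -7*(-6) = 42)
(-26 - 1*30) + U*T = (-26 - 1*30) - 6373/6035*42 = (-26 - 30) - 267666/6035 = -56 - 267666/6035 = -605626/6035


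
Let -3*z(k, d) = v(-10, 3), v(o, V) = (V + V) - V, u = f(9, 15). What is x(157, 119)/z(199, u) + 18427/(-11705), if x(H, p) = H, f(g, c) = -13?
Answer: -1856112/11705 ≈ -158.57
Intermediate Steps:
u = -13
v(o, V) = V (v(o, V) = 2*V - V = V)
z(k, d) = -1 (z(k, d) = -⅓*3 = -1)
x(157, 119)/z(199, u) + 18427/(-11705) = 157/(-1) + 18427/(-11705) = 157*(-1) + 18427*(-1/11705) = -157 - 18427/11705 = -1856112/11705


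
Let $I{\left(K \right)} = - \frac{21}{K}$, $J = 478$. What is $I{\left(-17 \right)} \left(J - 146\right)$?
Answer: $\frac{6972}{17} \approx 410.12$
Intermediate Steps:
$I{\left(-17 \right)} \left(J - 146\right) = - \frac{21}{-17} \left(478 - 146\right) = \left(-21\right) \left(- \frac{1}{17}\right) 332 = \frac{21}{17} \cdot 332 = \frac{6972}{17}$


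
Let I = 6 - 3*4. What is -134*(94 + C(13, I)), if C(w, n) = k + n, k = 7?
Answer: -12730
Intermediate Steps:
I = -6 (I = 6 - 12 = -6)
C(w, n) = 7 + n
-134*(94 + C(13, I)) = -134*(94 + (7 - 6)) = -134*(94 + 1) = -134*95 = -12730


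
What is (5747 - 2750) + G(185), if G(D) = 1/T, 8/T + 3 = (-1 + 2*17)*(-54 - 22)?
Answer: 21465/8 ≈ 2683.1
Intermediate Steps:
T = -8/2511 (T = 8/(-3 + (-1 + 2*17)*(-54 - 22)) = 8/(-3 + (-1 + 34)*(-76)) = 8/(-3 + 33*(-76)) = 8/(-3 - 2508) = 8/(-2511) = 8*(-1/2511) = -8/2511 ≈ -0.0031860)
G(D) = -2511/8 (G(D) = 1/(-8/2511) = -2511/8)
(5747 - 2750) + G(185) = (5747 - 2750) - 2511/8 = 2997 - 2511/8 = 21465/8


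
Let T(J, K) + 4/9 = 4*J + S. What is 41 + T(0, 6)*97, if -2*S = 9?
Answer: -7895/18 ≈ -438.61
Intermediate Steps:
S = -9/2 (S = -½*9 = -9/2 ≈ -4.5000)
T(J, K) = -89/18 + 4*J (T(J, K) = -4/9 + (4*J - 9/2) = -4/9 + (-9/2 + 4*J) = -89/18 + 4*J)
41 + T(0, 6)*97 = 41 + (-89/18 + 4*0)*97 = 41 + (-89/18 + 0)*97 = 41 - 89/18*97 = 41 - 8633/18 = -7895/18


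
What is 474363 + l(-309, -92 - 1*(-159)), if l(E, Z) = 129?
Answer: 474492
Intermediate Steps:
474363 + l(-309, -92 - 1*(-159)) = 474363 + 129 = 474492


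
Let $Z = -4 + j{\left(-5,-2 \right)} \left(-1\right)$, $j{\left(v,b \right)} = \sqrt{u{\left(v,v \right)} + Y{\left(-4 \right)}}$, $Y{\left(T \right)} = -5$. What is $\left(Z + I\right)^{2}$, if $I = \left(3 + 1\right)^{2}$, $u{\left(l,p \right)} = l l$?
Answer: $164 - 48 \sqrt{5} \approx 56.669$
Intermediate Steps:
$u{\left(l,p \right)} = l^{2}$
$I = 16$ ($I = 4^{2} = 16$)
$j{\left(v,b \right)} = \sqrt{-5 + v^{2}}$ ($j{\left(v,b \right)} = \sqrt{v^{2} - 5} = \sqrt{-5 + v^{2}}$)
$Z = -4 - 2 \sqrt{5}$ ($Z = -4 + \sqrt{-5 + \left(-5\right)^{2}} \left(-1\right) = -4 + \sqrt{-5 + 25} \left(-1\right) = -4 + \sqrt{20} \left(-1\right) = -4 + 2 \sqrt{5} \left(-1\right) = -4 - 2 \sqrt{5} \approx -8.4721$)
$\left(Z + I\right)^{2} = \left(\left(-4 - 2 \sqrt{5}\right) + 16\right)^{2} = \left(12 - 2 \sqrt{5}\right)^{2}$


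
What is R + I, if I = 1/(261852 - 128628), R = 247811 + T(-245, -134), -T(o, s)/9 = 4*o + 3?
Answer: 34185811297/133224 ≈ 2.5660e+5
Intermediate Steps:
T(o, s) = -27 - 36*o (T(o, s) = -9*(4*o + 3) = -9*(3 + 4*o) = -27 - 36*o)
R = 256604 (R = 247811 + (-27 - 36*(-245)) = 247811 + (-27 + 8820) = 247811 + 8793 = 256604)
I = 1/133224 ≈ 7.5062e-6
R + I = 256604 + 1/133224 = 34185811297/133224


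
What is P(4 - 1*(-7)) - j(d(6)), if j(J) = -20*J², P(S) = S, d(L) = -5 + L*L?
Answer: 19231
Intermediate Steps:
d(L) = -5 + L²
P(4 - 1*(-7)) - j(d(6)) = (4 - 1*(-7)) - (-20)*(-5 + 6²)² = (4 + 7) - (-20)*(-5 + 36)² = 11 - (-20)*31² = 11 - (-20)*961 = 11 - 1*(-19220) = 11 + 19220 = 19231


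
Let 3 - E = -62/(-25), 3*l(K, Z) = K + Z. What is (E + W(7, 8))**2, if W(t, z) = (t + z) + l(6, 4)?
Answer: 1999396/5625 ≈ 355.45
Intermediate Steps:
l(K, Z) = K/3 + Z/3 (l(K, Z) = (K + Z)/3 = K/3 + Z/3)
W(t, z) = 10/3 + t + z (W(t, z) = (t + z) + ((1/3)*6 + (1/3)*4) = (t + z) + (2 + 4/3) = (t + z) + 10/3 = 10/3 + t + z)
E = 13/25 (E = 3 - (-62)/(-25) = 3 - (-62)*(-1)/25 = 3 - 1*62/25 = 3 - 62/25 = 13/25 ≈ 0.52000)
(E + W(7, 8))**2 = (13/25 + (10/3 + 7 + 8))**2 = (13/25 + 55/3)**2 = (1414/75)**2 = 1999396/5625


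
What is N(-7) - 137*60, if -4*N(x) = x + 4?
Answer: -32877/4 ≈ -8219.3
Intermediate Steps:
N(x) = -1 - x/4 (N(x) = -(x + 4)/4 = -(4 + x)/4 = -1 - x/4)
N(-7) - 137*60 = (-1 - 1/4*(-7)) - 137*60 = (-1 + 7/4) - 8220 = 3/4 - 8220 = -32877/4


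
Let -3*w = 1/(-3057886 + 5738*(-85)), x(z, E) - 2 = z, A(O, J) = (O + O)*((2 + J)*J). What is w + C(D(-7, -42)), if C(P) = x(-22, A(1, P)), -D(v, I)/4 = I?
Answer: -212736959/10636848 ≈ -20.000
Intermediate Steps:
D(v, I) = -4*I
A(O, J) = 2*J*O*(2 + J) (A(O, J) = (2*O)*(J*(2 + J)) = 2*J*O*(2 + J))
x(z, E) = 2 + z
C(P) = -20 (C(P) = 2 - 22 = -20)
w = 1/10636848 (w = -1/(3*(-3057886 + 5738*(-85))) = -1/(3*(-3057886 - 487730)) = -⅓/(-3545616) = -⅓*(-1/3545616) = 1/10636848 ≈ 9.4013e-8)
w + C(D(-7, -42)) = 1/10636848 - 20 = -212736959/10636848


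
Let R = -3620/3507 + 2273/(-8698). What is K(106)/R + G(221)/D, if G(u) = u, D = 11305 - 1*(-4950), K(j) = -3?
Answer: 1496242256581/641392569605 ≈ 2.3328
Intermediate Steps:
D = 16255 (D = 11305 + 4950 = 16255)
R = -39458171/30503886 (R = -3620*1/3507 + 2273*(-1/8698) = -3620/3507 - 2273/8698 = -39458171/30503886 ≈ -1.2935)
K(106)/R + G(221)/D = -3/(-39458171/30503886) + 221/16255 = -3*(-30503886/39458171) + 221*(1/16255) = 91511658/39458171 + 221/16255 = 1496242256581/641392569605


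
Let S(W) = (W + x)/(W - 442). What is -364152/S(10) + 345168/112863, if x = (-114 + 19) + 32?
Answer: -348134779728/117289 ≈ -2.9682e+6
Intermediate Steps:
x = -63 (x = -95 + 32 = -63)
S(W) = (-63 + W)/(-442 + W) (S(W) = (W - 63)/(W - 442) = (-63 + W)/(-442 + W))
-364152/S(10) + 345168/112863 = -364152*(-442 + 10)/(-63 + 10) + 345168/112863 = -364152/(-53/(-432)) + 345168*(1/112863) = -364152/((-1/432*(-53))) + 6768/2213 = -364152/53/432 + 6768/2213 = -364152*432/53 + 6768/2213 = -157313664/53 + 6768/2213 = -348134779728/117289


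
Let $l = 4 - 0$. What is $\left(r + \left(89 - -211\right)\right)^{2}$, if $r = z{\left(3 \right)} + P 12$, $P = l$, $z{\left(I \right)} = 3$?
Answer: $123201$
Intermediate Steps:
$l = 4$ ($l = 4 + 0 = 4$)
$P = 4$
$r = 51$ ($r = 3 + 4 \cdot 12 = 3 + 48 = 51$)
$\left(r + \left(89 - -211\right)\right)^{2} = \left(51 + \left(89 - -211\right)\right)^{2} = \left(51 + \left(89 + 211\right)\right)^{2} = \left(51 + 300\right)^{2} = 351^{2} = 123201$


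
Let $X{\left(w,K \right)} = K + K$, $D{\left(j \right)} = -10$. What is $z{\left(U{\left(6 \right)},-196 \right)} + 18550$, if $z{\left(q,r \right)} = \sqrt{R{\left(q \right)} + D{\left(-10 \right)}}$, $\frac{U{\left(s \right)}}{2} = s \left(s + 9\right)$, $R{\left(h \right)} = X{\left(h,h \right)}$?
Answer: $18550 + 5 \sqrt{14} \approx 18569.0$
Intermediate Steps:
$X{\left(w,K \right)} = 2 K$
$R{\left(h \right)} = 2 h$
$U{\left(s \right)} = 2 s \left(9 + s\right)$ ($U{\left(s \right)} = 2 s \left(s + 9\right) = 2 s \left(9 + s\right)$)
$z{\left(q,r \right)} = \sqrt{-10 + 2 q}$ ($z{\left(q,r \right)} = \sqrt{2 q - 10} = \sqrt{-10 + 2 q}$)
$z{\left(U{\left(6 \right)},-196 \right)} + 18550 = \sqrt{-10 + 2 \cdot 2 \cdot 6 \left(9 + 6\right)} + 18550 = \sqrt{-10 + 2 \cdot 2 \cdot 6 \cdot 15} + 18550 = \sqrt{-10 + 2 \cdot 180} + 18550 = \sqrt{-10 + 360} + 18550 = \sqrt{350} + 18550 = 5 \sqrt{14} + 18550 = 18550 + 5 \sqrt{14}$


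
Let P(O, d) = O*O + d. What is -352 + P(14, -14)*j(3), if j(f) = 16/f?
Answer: 1856/3 ≈ 618.67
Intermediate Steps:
P(O, d) = d + O**2 (P(O, d) = O**2 + d = d + O**2)
-352 + P(14, -14)*j(3) = -352 + (-14 + 14**2)*(16/3) = -352 + (-14 + 196)*(16*(1/3)) = -352 + 182*(16/3) = -352 + 2912/3 = 1856/3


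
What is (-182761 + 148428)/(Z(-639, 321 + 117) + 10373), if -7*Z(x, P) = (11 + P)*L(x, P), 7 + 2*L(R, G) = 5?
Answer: -18487/5620 ≈ -3.2895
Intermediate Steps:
L(R, G) = -1 (L(R, G) = -7/2 + (1/2)*5 = -7/2 + 5/2 = -1)
Z(x, P) = 11/7 + P/7 (Z(x, P) = -(11 + P)*(-1)/7 = -(-11 - P)/7 = 11/7 + P/7)
(-182761 + 148428)/(Z(-639, 321 + 117) + 10373) = (-182761 + 148428)/((11/7 + (321 + 117)/7) + 10373) = -34333/((11/7 + (1/7)*438) + 10373) = -34333/((11/7 + 438/7) + 10373) = -34333/(449/7 + 10373) = -34333/73060/7 = -34333*7/73060 = -18487/5620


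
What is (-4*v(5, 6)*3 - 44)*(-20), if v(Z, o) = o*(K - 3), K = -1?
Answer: -4880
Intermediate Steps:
v(Z, o) = -4*o (v(Z, o) = o*(-1 - 3) = o*(-4) = -4*o)
(-4*v(5, 6)*3 - 44)*(-20) = (-(-16)*6*3 - 44)*(-20) = (-4*(-24)*3 - 44)*(-20) = (96*3 - 44)*(-20) = (288 - 44)*(-20) = 244*(-20) = -4880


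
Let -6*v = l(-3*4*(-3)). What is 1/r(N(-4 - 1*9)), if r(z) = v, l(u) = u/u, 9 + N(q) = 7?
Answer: -6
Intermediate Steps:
N(q) = -2 (N(q) = -9 + 7 = -2)
l(u) = 1
v = -⅙ (v = -⅙*1 = -⅙ ≈ -0.16667)
r(z) = -⅙
1/r(N(-4 - 1*9)) = 1/(-⅙) = -6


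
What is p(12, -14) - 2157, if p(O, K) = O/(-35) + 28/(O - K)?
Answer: -981101/455 ≈ -2156.3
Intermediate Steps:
p(O, K) = 28/(O - K) - O/35 (p(O, K) = O*(-1/35) + 28/(O - K) = -O/35 + 28/(O - K) = 28/(O - K) - O/35)
p(12, -14) - 2157 = (-980 + 12² - 1*(-14)*12)/(35*(-14 - 1*12)) - 2157 = (-980 + 144 + 168)/(35*(-14 - 12)) - 2157 = (1/35)*(-668)/(-26) - 2157 = (1/35)*(-1/26)*(-668) - 2157 = 334/455 - 2157 = -981101/455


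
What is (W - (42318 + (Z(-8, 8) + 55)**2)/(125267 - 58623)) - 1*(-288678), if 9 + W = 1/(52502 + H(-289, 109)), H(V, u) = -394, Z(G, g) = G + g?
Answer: 62653393933993/217042847 ≈ 2.8867e+5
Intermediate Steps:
W = -468971/52108 (W = -9 + 1/(52502 - 394) = -9 + 1/52108 = -468971/52108 ≈ -9.0000)
(W - (42318 + (Z(-8, 8) + 55)**2)/(125267 - 58623)) - 1*(-288678) = (-468971/52108 - (42318 + ((-8 + 8) + 55)**2)/(125267 - 58623)) - 1*(-288678) = (-468971/52108 - (42318 + (0 + 55)**2)/66644) + 288678 = (-468971/52108 - (42318 + 55**2)/66644) + 288678 = (-468971/52108 - (42318 + 3025)/66644) + 288678 = (-468971/52108 - 45343/66644) + 288678 = -2101052273/217042847 + 288678 = 62653393933993/217042847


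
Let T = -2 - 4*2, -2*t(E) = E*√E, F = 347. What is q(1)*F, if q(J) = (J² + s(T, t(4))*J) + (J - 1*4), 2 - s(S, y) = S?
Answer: 3470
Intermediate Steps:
t(E) = -E^(3/2)/2 (t(E) = -E*√E/2 = -E^(3/2)/2)
T = -10 (T = -2 - 8 = -10)
s(S, y) = 2 - S
q(J) = -4 + J² + 13*J (q(J) = (J² + (2 - 1*(-10))*J) + (J - 1*4) = (J² + (2 + 10)*J) + (J - 4) = (J² + 12*J) + (-4 + J) = -4 + J² + 13*J)
q(1)*F = (-4 + 1² + 13*1)*347 = (-4 + 1 + 13)*347 = 10*347 = 3470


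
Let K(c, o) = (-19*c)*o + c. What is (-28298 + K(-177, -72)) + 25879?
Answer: -244732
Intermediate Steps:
K(c, o) = c - 19*c*o (K(c, o) = -19*c*o + c = c - 19*c*o)
(-28298 + K(-177, -72)) + 25879 = (-28298 - 177*(1 - 19*(-72))) + 25879 = (-28298 - 177*(1 + 1368)) + 25879 = (-28298 - 177*1369) + 25879 = (-28298 - 242313) + 25879 = -270611 + 25879 = -244732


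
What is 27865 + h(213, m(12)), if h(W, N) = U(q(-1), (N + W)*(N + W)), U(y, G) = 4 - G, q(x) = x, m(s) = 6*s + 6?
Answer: -56812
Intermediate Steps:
m(s) = 6 + 6*s
h(W, N) = 4 - (N + W)² (h(W, N) = 4 - (N + W)*(N + W) = 4 - (N + W)²)
27865 + h(213, m(12)) = 27865 + (4 - ((6 + 6*12) + 213)²) = 27865 + (4 - ((6 + 72) + 213)²) = 27865 + (4 - (78 + 213)²) = 27865 + (4 - 1*291²) = 27865 + (4 - 1*84681) = 27865 + (4 - 84681) = 27865 - 84677 = -56812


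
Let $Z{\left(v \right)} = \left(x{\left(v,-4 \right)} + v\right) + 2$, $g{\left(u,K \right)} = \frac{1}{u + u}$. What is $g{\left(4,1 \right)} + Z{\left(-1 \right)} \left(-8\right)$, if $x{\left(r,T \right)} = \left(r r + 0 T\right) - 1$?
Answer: $- \frac{63}{8} \approx -7.875$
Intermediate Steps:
$g{\left(u,K \right)} = \frac{1}{2 u}$
$x{\left(r,T \right)} = -1 + r^{2}$ ($x{\left(r,T \right)} = \left(r^{2} + 0\right) - 1 = r^{2} - 1 = -1 + r^{2}$)
$Z{\left(v \right)} = 1 + v + v^{2}$ ($Z{\left(v \right)} = \left(\left(-1 + v^{2}\right) + v\right) + 2 = \left(-1 + v + v^{2}\right) + 2 = 1 + v + v^{2}$)
$g{\left(4,1 \right)} + Z{\left(-1 \right)} \left(-8\right) = \frac{1}{2 \cdot 4} + \left(1 - 1 + \left(-1\right)^{2}\right) \left(-8\right) = \frac{1}{2} \cdot \frac{1}{4} + \left(1 - 1 + 1\right) \left(-8\right) = \frac{1}{8} + 1 \left(-8\right) = \frac{1}{8} - 8 = - \frac{63}{8}$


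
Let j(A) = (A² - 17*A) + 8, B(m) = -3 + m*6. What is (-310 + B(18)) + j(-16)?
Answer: 331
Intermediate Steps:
B(m) = -3 + 6*m
j(A) = 8 + A² - 17*A
(-310 + B(18)) + j(-16) = (-310 + (-3 + 6*18)) + (8 + (-16)² - 17*(-16)) = (-310 + (-3 + 108)) + (8 + 256 + 272) = (-310 + 105) + 536 = -205 + 536 = 331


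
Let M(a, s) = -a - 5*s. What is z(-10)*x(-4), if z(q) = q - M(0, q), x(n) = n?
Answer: 240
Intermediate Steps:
z(q) = 6*q (z(q) = q - (-1*0 - 5*q) = q - (0 - 5*q) = q - (-5)*q = q + 5*q = 6*q)
z(-10)*x(-4) = (6*(-10))*(-4) = -60*(-4) = 240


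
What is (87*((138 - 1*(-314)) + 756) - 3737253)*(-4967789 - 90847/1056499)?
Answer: 19063245988938300606/1056499 ≈ 1.8044e+13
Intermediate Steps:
(87*((138 - 1*(-314)) + 756) - 3737253)*(-4967789 - 90847/1056499) = (87*((138 + 314) + 756) - 3737253)*(-4967789 - 90847*1/1056499) = (87*(452 + 756) - 3737253)*(-4967789 - 90847/1056499) = (87*1208 - 3737253)*(-5248464201558/1056499) = (105096 - 3737253)*(-5248464201558/1056499) = -3632157*(-5248464201558/1056499) = 19063245988938300606/1056499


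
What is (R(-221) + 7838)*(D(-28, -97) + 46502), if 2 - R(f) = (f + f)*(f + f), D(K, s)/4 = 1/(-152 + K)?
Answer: -43601184404/5 ≈ -8.7202e+9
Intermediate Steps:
D(K, s) = 4/(-152 + K)
R(f) = 2 - 4*f**2 (R(f) = 2 - (f + f)*(f + f) = 2 - 2*f*2*f = 2 - 4*f**2)
(R(-221) + 7838)*(D(-28, -97) + 46502) = ((2 - 4*(-221)**2) + 7838)*(4/(-152 - 28) + 46502) = ((2 - 4*48841) + 7838)*(4/(-180) + 46502) = ((2 - 195364) + 7838)*(4*(-1/180) + 46502) = (-195362 + 7838)*(-1/45 + 46502) = -187524*2092589/45 = -43601184404/5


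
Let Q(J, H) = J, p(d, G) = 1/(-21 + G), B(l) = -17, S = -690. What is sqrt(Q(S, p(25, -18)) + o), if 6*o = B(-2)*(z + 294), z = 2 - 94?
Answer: I*sqrt(11361)/3 ≈ 35.529*I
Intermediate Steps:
z = -92
o = -1717/3 (o = (-17*(-92 + 294))/6 = (-17*202)/6 = (1/6)*(-3434) = -1717/3 ≈ -572.33)
sqrt(Q(S, p(25, -18)) + o) = sqrt(-690 - 1717/3) = sqrt(-3787/3) = I*sqrt(11361)/3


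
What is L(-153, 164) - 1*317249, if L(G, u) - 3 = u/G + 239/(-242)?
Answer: -11746426651/37026 ≈ -3.1725e+5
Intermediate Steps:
L(G, u) = 487/242 + u/G (L(G, u) = 3 + (u/G + 239/(-242)) = 3 + (u/G + 239*(-1/242)) = 3 + (u/G - 239/242) = 3 + (-239/242 + u/G) = 487/242 + u/G)
L(-153, 164) - 1*317249 = (487/242 + 164/(-153)) - 1*317249 = (487/242 + 164*(-1/153)) - 317249 = (487/242 - 164/153) - 317249 = 34823/37026 - 317249 = -11746426651/37026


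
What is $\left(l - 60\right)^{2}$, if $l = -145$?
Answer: $42025$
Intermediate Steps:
$\left(l - 60\right)^{2} = \left(-145 - 60\right)^{2} = \left(-205\right)^{2} = 42025$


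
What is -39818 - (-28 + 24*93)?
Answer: -42022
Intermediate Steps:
-39818 - (-28 + 24*93) = -39818 - (-28 + 2232) = -39818 - 1*2204 = -39818 - 2204 = -42022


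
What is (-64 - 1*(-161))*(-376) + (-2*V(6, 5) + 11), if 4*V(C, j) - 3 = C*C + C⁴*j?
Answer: -79441/2 ≈ -39721.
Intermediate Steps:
V(C, j) = ¾ + C²/4 + j*C⁴/4 (V(C, j) = ¾ + (C*C + C⁴*j)/4 = ¾ + (C² + j*C⁴)/4 = ¾ + (C²/4 + j*C⁴/4) = ¾ + C²/4 + j*C⁴/4)
(-64 - 1*(-161))*(-376) + (-2*V(6, 5) + 11) = (-64 - 1*(-161))*(-376) + (-2*(¾ + (¼)*6² + (¼)*5*6⁴) + 11) = (-64 + 161)*(-376) + (-2*(¾ + (¼)*36 + (¼)*5*1296) + 11) = 97*(-376) + (-2*(¾ + 9 + 1620) + 11) = -36472 + (-2*6519/4 + 11) = -36472 + (-6519/2 + 11) = -36472 - 6497/2 = -79441/2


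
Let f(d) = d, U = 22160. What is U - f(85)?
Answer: 22075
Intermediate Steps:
U - f(85) = 22160 - 1*85 = 22160 - 85 = 22075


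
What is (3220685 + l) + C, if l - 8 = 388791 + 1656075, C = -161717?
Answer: 5103842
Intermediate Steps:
l = 2044874 (l = 8 + (388791 + 1656075) = 8 + 2044866 = 2044874)
(3220685 + l) + C = (3220685 + 2044874) - 161717 = 5265559 - 161717 = 5103842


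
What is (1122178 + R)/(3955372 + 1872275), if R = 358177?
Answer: 1480355/5827647 ≈ 0.25402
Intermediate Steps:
(1122178 + R)/(3955372 + 1872275) = (1122178 + 358177)/(3955372 + 1872275) = 1480355/5827647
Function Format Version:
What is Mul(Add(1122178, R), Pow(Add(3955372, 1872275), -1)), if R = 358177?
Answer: Rational(1480355, 5827647) ≈ 0.25402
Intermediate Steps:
Mul(Add(1122178, R), Pow(Add(3955372, 1872275), -1)) = Mul(Add(1122178, 358177), Pow(Add(3955372, 1872275), -1)) = Mul(1480355, Pow(5827647, -1)) = Mul(1480355, Rational(1, 5827647)) = Rational(1480355, 5827647)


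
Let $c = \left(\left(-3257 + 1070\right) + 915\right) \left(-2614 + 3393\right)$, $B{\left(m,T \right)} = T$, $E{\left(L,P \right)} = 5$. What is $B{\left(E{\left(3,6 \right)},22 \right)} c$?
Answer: $-21799536$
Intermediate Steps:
$c = -990888$ ($c = \left(-2187 + 915\right) 779 = \left(-1272\right) 779 = -990888$)
$B{\left(E{\left(3,6 \right)},22 \right)} c = 22 \left(-990888\right) = -21799536$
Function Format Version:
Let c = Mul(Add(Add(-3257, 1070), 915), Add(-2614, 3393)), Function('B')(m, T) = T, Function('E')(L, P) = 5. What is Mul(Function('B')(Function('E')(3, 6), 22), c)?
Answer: -21799536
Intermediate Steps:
c = -990888 (c = Mul(Add(-2187, 915), 779) = Mul(-1272, 779) = -990888)
Mul(Function('B')(Function('E')(3, 6), 22), c) = Mul(22, -990888) = -21799536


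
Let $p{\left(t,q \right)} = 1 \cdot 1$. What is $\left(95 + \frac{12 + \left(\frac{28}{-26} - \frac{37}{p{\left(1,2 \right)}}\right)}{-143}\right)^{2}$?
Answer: $\frac{31309179136}{3455881} \approx 9059.7$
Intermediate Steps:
$p{\left(t,q \right)} = 1$
$\left(95 + \frac{12 + \left(\frac{28}{-26} - \frac{37}{p{\left(1,2 \right)}}\right)}{-143}\right)^{2} = \left(95 + \frac{12 + \left(\frac{28}{-26} - \frac{37}{1}\right)}{-143}\right)^{2} = \left(95 + \left(12 + \left(28 \left(- \frac{1}{26}\right) - 37\right)\right) \left(- \frac{1}{143}\right)\right)^{2} = \left(95 + \left(12 - \frac{495}{13}\right) \left(- \frac{1}{143}\right)\right)^{2} = \left(95 - - \frac{339}{1859}\right)^{2} = \left(95 + \frac{339}{1859}\right)^{2} = \left(\frac{176944}{1859}\right)^{2} = \frac{31309179136}{3455881}$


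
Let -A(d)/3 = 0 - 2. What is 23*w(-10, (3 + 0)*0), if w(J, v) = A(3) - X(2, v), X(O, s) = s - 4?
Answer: 230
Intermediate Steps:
A(d) = 6 (A(d) = -3*(0 - 2) = -3*(-2) = 6)
X(O, s) = -4 + s
w(J, v) = 10 - v (w(J, v) = 6 - (-4 + v) = 6 + (4 - v) = 10 - v)
23*w(-10, (3 + 0)*0) = 23*(10 - (3 + 0)*0) = 23*(10 - 3*0) = 23*(10 - 1*0) = 23*(10 + 0) = 23*10 = 230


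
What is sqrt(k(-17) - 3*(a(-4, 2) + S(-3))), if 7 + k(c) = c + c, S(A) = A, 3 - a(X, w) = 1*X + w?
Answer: I*sqrt(47) ≈ 6.8557*I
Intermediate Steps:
a(X, w) = 3 - X - w (a(X, w) = 3 - (1*X + w) = 3 - (X + w) = 3 + (-X - w) = 3 - X - w)
k(c) = -7 + 2*c (k(c) = -7 + (c + c) = -7 + 2*c)
sqrt(k(-17) - 3*(a(-4, 2) + S(-3))) = sqrt((-7 + 2*(-17)) - 3*((3 - 1*(-4) - 1*2) - 3)) = sqrt((-7 - 34) - 3*((3 + 4 - 2) - 3)) = sqrt(-41 - 3*(5 - 3)) = sqrt(-41 - 3*2) = sqrt(-41 - 6) = sqrt(-47) = I*sqrt(47)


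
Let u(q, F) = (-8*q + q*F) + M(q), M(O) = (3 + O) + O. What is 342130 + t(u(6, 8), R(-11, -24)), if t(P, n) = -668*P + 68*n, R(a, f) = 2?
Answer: 332246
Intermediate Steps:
M(O) = 3 + 2*O
u(q, F) = 3 - 6*q + F*q (u(q, F) = (-8*q + q*F) + (3 + 2*q) = (-8*q + F*q) + (3 + 2*q) = 3 - 6*q + F*q)
342130 + t(u(6, 8), R(-11, -24)) = 342130 + (-668*(3 - 6*6 + 8*6) + 68*2) = 342130 + (-668*(3 - 36 + 48) + 136) = 342130 + (-668*15 + 136) = 342130 + (-10020 + 136) = 342130 - 9884 = 332246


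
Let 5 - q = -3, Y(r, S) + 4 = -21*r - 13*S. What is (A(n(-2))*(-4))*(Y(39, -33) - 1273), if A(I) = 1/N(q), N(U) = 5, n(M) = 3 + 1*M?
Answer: 6668/5 ≈ 1333.6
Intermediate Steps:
Y(r, S) = -4 - 21*r - 13*S (Y(r, S) = -4 + (-21*r - 13*S) = -4 - 21*r - 13*S)
q = 8 (q = 5 - 1*(-3) = 5 + 3 = 8)
n(M) = 3 + M
A(I) = 1/5
(A(n(-2))*(-4))*(Y(39, -33) - 1273) = ((1/5)*(-4))*((-4 - 21*39 - 13*(-33)) - 1273) = -4*((-4 - 819 + 429) - 1273)/5 = -4*(-394 - 1273)/5 = -4/5*(-1667) = 6668/5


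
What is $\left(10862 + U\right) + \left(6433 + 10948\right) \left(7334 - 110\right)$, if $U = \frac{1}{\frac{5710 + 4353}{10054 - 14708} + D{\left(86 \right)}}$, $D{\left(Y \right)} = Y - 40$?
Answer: $\frac{25619163023980}{204021} \approx 1.2557 \cdot 10^{8}$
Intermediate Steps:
$D{\left(Y \right)} = -40 + Y$ ($D{\left(Y \right)} = Y - 40 = -40 + Y$)
$U = \frac{4654}{204021}$ ($U = \frac{1}{\frac{5710 + 4353}{10054 - 14708} + \left(-40 + 86\right)} = \frac{1}{\frac{10063}{-4654} + 46} = \frac{1}{10063 \left(- \frac{1}{4654}\right) + 46} = \frac{1}{- \frac{10063}{4654} + 46} = \frac{1}{\frac{204021}{4654}} = \frac{4654}{204021} \approx 0.022811$)
$\left(10862 + U\right) + \left(6433 + 10948\right) \left(7334 - 110\right) = \left(10862 + \frac{4654}{204021}\right) + \left(6433 + 10948\right) \left(7334 - 110\right) = \frac{2216080756}{204021} + 17381 \cdot 7224 = \frac{2216080756}{204021} + 125560344 = \frac{25619163023980}{204021}$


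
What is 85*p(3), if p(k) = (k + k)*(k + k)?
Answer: 3060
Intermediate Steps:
p(k) = 4*k² (p(k) = (2*k)*(2*k) = 4*k²)
85*p(3) = 85*(4*3²) = 85*(4*9) = 85*36 = 3060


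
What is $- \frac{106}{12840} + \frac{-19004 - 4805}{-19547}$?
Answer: $\frac{151817789}{125491740} \approx 1.2098$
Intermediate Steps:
$- \frac{106}{12840} + \frac{-19004 - 4805}{-19547} = \left(-106\right) \frac{1}{12840} + \left(-19004 - 4805\right) \left(- \frac{1}{19547}\right) = - \frac{53}{6420} - - \frac{23809}{19547} = - \frac{53}{6420} + \frac{23809}{19547} = \frac{151817789}{125491740}$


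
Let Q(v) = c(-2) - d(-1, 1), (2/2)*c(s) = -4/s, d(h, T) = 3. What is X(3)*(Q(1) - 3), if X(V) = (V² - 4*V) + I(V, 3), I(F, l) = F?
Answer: 0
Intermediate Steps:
c(s) = -4/s
Q(v) = -1 (Q(v) = -4/(-2) - 1*3 = -4*(-½) - 3 = 2 - 3 = -1)
X(V) = V² - 3*V (X(V) = (V² - 4*V) + V = V² - 3*V)
X(3)*(Q(1) - 3) = (3*(-3 + 3))*(-1 - 3) = (3*0)*(-4) = 0*(-4) = 0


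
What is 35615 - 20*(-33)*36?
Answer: 59375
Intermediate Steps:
35615 - 20*(-33)*36 = 35615 - (-660)*36 = 35615 - 1*(-23760) = 35615 + 23760 = 59375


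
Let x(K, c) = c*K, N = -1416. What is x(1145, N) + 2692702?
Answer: 1071382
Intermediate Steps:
x(K, c) = K*c
x(1145, N) + 2692702 = 1145*(-1416) + 2692702 = -1621320 + 2692702 = 1071382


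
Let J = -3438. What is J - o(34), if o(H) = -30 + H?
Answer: -3442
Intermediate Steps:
J - o(34) = -3438 - (-30 + 34) = -3438 - 1*4 = -3438 - 4 = -3442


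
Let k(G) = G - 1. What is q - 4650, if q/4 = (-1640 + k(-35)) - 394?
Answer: -12930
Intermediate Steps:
k(G) = -1 + G
q = -8280 (q = 4*((-1640 + (-1 - 35)) - 394) = 4*((-1640 - 36) - 394) = 4*(-1676 - 394) = 4*(-2070) = -8280)
q - 4650 = -8280 - 4650 = -12930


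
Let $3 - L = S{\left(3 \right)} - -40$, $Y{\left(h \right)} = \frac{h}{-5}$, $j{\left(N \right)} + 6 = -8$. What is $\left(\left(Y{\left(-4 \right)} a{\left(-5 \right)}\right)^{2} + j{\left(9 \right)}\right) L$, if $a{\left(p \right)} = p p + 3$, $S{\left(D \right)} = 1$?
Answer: $- \frac{463372}{25} \approx -18535.0$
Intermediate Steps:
$j{\left(N \right)} = -14$ ($j{\left(N \right)} = -6 - 8 = -14$)
$Y{\left(h \right)} = - \frac{h}{5}$ ($Y{\left(h \right)} = h \left(- \frac{1}{5}\right) = - \frac{h}{5}$)
$a{\left(p \right)} = 3 + p^{2}$ ($a{\left(p \right)} = p^{2} + 3 = 3 + p^{2}$)
$L = -38$ ($L = 3 - \left(1 - -40\right) = 3 - \left(1 + 40\right) = 3 - 41 = -38$)
$\left(\left(Y{\left(-4 \right)} a{\left(-5 \right)}\right)^{2} + j{\left(9 \right)}\right) L = \left(\left(\left(- \frac{1}{5}\right) \left(-4\right) \left(3 + \left(-5\right)^{2}\right)\right)^{2} - 14\right) \left(-38\right) = \left(\left(\frac{4 \left(3 + 25\right)}{5}\right)^{2} - 14\right) \left(-38\right) = \left(\left(\frac{4}{5} \cdot 28\right)^{2} - 14\right) \left(-38\right) = \left(\left(\frac{112}{5}\right)^{2} - 14\right) \left(-38\right) = \left(\frac{12544}{25} - 14\right) \left(-38\right) = \frac{12194}{25} \left(-38\right) = - \frac{463372}{25}$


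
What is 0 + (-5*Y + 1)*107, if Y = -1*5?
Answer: 2782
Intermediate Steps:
Y = -5
0 + (-5*Y + 1)*107 = 0 + (-5*(-5) + 1)*107 = 0 + (25 + 1)*107 = 0 + 26*107 = 0 + 2782 = 2782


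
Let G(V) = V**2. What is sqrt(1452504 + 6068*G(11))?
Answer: 2*sqrt(546683) ≈ 1478.8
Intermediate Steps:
sqrt(1452504 + 6068*G(11)) = sqrt(1452504 + 6068*11**2) = sqrt(1452504 + 6068*121) = sqrt(1452504 + 734228) = sqrt(2186732) = 2*sqrt(546683)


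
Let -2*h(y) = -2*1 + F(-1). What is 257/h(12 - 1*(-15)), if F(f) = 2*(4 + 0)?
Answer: -257/3 ≈ -85.667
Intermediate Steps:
F(f) = 8 (F(f) = 2*4 = 8)
h(y) = -3 (h(y) = -(-2*1 + 8)/2 = -(-2 + 8)/2 = -½*6 = -3)
257/h(12 - 1*(-15)) = 257/(-3) = 257*(-⅓) = -257/3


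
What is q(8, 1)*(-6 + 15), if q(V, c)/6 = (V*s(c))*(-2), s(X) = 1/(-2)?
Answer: 432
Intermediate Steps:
s(X) = -½
q(V, c) = 6*V (q(V, c) = 6*((V*(-½))*(-2)) = 6*(-V/2*(-2)) = 6*V)
q(8, 1)*(-6 + 15) = (6*8)*(-6 + 15) = 48*9 = 432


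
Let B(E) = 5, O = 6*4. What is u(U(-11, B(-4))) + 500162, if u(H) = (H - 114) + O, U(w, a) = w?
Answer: 500061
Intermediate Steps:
O = 24
u(H) = -90 + H (u(H) = (H - 114) + 24 = (-114 + H) + 24 = -90 + H)
u(U(-11, B(-4))) + 500162 = (-90 - 11) + 500162 = -101 + 500162 = 500061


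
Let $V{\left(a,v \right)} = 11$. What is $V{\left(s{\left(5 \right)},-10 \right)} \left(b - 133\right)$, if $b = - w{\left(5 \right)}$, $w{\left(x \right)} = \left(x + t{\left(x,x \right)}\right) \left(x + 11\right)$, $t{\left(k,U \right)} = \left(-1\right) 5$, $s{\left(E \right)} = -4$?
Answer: $-1463$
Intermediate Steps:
$t{\left(k,U \right)} = -5$
$w{\left(x \right)} = \left(-5 + x\right) \left(11 + x\right)$ ($w{\left(x \right)} = \left(x - 5\right) \left(x + 11\right) = \left(-5 + x\right) \left(11 + x\right)$)
$b = 0$ ($b = - (-55 + 5^{2} + 6 \cdot 5) = - (-55 + 25 + 30) = \left(-1\right) 0 = 0$)
$V{\left(s{\left(5 \right)},-10 \right)} \left(b - 133\right) = 11 \left(0 - 133\right) = 11 \left(-133\right) = -1463$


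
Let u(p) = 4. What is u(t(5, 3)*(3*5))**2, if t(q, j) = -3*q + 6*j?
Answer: 16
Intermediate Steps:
u(t(5, 3)*(3*5))**2 = 4**2 = 16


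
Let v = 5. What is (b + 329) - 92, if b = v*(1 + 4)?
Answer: 262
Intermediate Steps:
b = 25 (b = 5*(1 + 4) = 5*5 = 25)
(b + 329) - 92 = (25 + 329) - 92 = 354 - 92 = 262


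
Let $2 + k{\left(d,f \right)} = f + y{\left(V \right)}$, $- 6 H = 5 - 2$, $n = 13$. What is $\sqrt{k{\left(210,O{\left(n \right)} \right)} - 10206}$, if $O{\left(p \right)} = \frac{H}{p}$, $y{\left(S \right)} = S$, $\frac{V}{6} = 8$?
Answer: $\frac{i \sqrt{6868186}}{26} \approx 100.8 i$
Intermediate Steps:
$V = 48$ ($V = 6 \cdot 8 = 48$)
$H = - \frac{1}{2}$ ($H = - \frac{5 - 2}{6} = \left(- \frac{1}{6}\right) 3 = - \frac{1}{2} \approx -0.5$)
$O{\left(p \right)} = - \frac{1}{2 p}$
$k{\left(d,f \right)} = 46 + f$ ($k{\left(d,f \right)} = -2 + \left(f + 48\right) = -2 + \left(48 + f\right) = 46 + f$)
$\sqrt{k{\left(210,O{\left(n \right)} \right)} - 10206} = \sqrt{\left(46 - \frac{1}{2 \cdot 13}\right) - 10206} = \sqrt{\left(46 - \frac{1}{26}\right) - 10206} = \sqrt{\frac{1195}{26} - 10206} = \sqrt{- \frac{264161}{26}} = \frac{i \sqrt{6868186}}{26}$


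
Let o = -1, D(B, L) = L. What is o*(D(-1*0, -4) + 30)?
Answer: -26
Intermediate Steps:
o*(D(-1*0, -4) + 30) = -(-4 + 30) = -1*26 = -26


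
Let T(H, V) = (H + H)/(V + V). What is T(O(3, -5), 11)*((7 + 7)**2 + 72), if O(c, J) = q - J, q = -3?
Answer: 536/11 ≈ 48.727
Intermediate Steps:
O(c, J) = -3 - J
T(H, V) = H/V (T(H, V) = (2*H)/((2*V)) = (2*H)*(1/(2*V)) = H/V)
T(O(3, -5), 11)*((7 + 7)**2 + 72) = ((-3 - 1*(-5))/11)*((7 + 7)**2 + 72) = ((-3 + 5)*(1/11))*(14**2 + 72) = (2*(1/11))*(196 + 72) = (2/11)*268 = 536/11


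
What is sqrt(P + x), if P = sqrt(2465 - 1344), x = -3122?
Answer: sqrt(-3122 + sqrt(1121)) ≈ 55.574*I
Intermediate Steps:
P = sqrt(1121) ≈ 33.481
sqrt(P + x) = sqrt(sqrt(1121) - 3122) = sqrt(-3122 + sqrt(1121))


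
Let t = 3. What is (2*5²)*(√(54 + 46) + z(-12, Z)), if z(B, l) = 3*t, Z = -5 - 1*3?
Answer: 950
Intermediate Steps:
Z = -8 (Z = -5 - 3 = -8)
z(B, l) = 9 (z(B, l) = 3*3 = 9)
(2*5²)*(√(54 + 46) + z(-12, Z)) = (2*5²)*(√(54 + 46) + 9) = (2*25)*(√100 + 9) = 50*(10 + 9) = 50*19 = 950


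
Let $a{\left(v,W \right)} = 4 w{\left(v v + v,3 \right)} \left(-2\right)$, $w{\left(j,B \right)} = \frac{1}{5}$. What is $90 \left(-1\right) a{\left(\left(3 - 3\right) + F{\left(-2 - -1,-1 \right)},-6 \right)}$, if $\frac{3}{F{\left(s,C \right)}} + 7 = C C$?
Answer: $144$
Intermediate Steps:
$F{\left(s,C \right)} = \frac{3}{-7 + C^{2}}$ ($F{\left(s,C \right)} = \frac{3}{-7 + C C} = \frac{3}{-7 + C^{2}}$)
$w{\left(j,B \right)} = \frac{1}{5}$
$a{\left(v,W \right)} = - \frac{8}{5}$ ($a{\left(v,W \right)} = 4 \cdot \frac{1}{5} \left(-2\right) = \frac{4}{5} \left(-2\right) = - \frac{8}{5}$)
$90 \left(-1\right) a{\left(\left(3 - 3\right) + F{\left(-2 - -1,-1 \right)},-6 \right)} = 90 \left(-1\right) \left(- \frac{8}{5}\right) = \left(-90\right) \left(- \frac{8}{5}\right) = 144$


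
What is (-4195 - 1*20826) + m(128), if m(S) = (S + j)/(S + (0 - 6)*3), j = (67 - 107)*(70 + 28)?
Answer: -1378051/55 ≈ -25055.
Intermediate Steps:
j = -3920 (j = -40*98 = -3920)
m(S) = (-3920 + S)/(-18 + S) (m(S) = (S - 3920)/(S + (0 - 6)*3) = (-3920 + S)/(S - 6*3) = (-3920 + S)/(S - 18) = (-3920 + S)/(-18 + S))
(-4195 - 1*20826) + m(128) = (-4195 - 1*20826) + (-3920 + 128)/(-18 + 128) = (-4195 - 20826) - 3792/110 = -25021 + (1/110)*(-3792) = -25021 - 1896/55 = -1378051/55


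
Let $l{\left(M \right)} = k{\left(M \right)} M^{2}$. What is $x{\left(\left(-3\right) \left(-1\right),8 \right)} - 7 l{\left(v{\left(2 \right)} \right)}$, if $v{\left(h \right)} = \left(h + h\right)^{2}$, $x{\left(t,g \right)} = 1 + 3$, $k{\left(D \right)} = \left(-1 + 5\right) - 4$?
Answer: $4$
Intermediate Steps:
$k{\left(D \right)} = 0$ ($k{\left(D \right)} = 4 - 4 = 0$)
$x{\left(t,g \right)} = 4$
$v{\left(h \right)} = 4 h^{2}$ ($v{\left(h \right)} = \left(2 h\right)^{2} = 4 h^{2}$)
$l{\left(M \right)} = 0$ ($l{\left(M \right)} = 0 M^{2} = 0$)
$x{\left(\left(-3\right) \left(-1\right),8 \right)} - 7 l{\left(v{\left(2 \right)} \right)} = 4 - 0 = 4 + 0 = 4$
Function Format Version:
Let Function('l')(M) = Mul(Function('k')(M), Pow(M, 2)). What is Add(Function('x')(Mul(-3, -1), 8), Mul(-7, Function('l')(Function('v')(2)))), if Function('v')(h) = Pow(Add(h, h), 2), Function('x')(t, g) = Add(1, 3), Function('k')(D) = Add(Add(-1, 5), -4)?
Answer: 4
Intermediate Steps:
Function('k')(D) = 0 (Function('k')(D) = Add(4, -4) = 0)
Function('x')(t, g) = 4
Function('v')(h) = Mul(4, Pow(h, 2)) (Function('v')(h) = Pow(Mul(2, h), 2) = Mul(4, Pow(h, 2)))
Function('l')(M) = 0 (Function('l')(M) = Mul(0, Pow(M, 2)) = 0)
Add(Function('x')(Mul(-3, -1), 8), Mul(-7, Function('l')(Function('v')(2)))) = Add(4, Mul(-7, 0)) = Add(4, 0) = 4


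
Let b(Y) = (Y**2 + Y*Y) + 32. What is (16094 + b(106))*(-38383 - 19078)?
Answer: -2217879678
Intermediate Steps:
b(Y) = 32 + 2*Y**2 (b(Y) = (Y**2 + Y**2) + 32 = 2*Y**2 + 32 = 32 + 2*Y**2)
(16094 + b(106))*(-38383 - 19078) = (16094 + (32 + 2*106**2))*(-38383 - 19078) = (16094 + (32 + 2*11236))*(-57461) = (16094 + (32 + 22472))*(-57461) = (16094 + 22504)*(-57461) = 38598*(-57461) = -2217879678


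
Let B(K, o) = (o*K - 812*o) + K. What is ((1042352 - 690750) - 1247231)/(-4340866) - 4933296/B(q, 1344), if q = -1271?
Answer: 23923275177003/12157997332718 ≈ 1.9677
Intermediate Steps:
B(K, o) = K - 812*o + K*o (B(K, o) = (K*o - 812*o) + K = (-812*o + K*o) + K = K - 812*o + K*o)
((1042352 - 690750) - 1247231)/(-4340866) - 4933296/B(q, 1344) = ((1042352 - 690750) - 1247231)/(-4340866) - 4933296/(-1271 - 812*1344 - 1271*1344) = (351602 - 1247231)*(-1/4340866) - 4933296/(-1271 - 1091328 - 1708224) = -895629*(-1/4340866) - 4933296/(-2800823) = 895629/4340866 - 4933296*(-1/2800823) = 895629/4340866 + 4933296/2800823 = 23923275177003/12157997332718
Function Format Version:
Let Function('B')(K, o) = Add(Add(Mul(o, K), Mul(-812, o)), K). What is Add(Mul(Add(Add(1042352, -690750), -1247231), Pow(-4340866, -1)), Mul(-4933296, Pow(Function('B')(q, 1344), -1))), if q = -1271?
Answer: Rational(23923275177003, 12157997332718) ≈ 1.9677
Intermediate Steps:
Function('B')(K, o) = Add(K, Mul(-812, o), Mul(K, o)) (Function('B')(K, o) = Add(Add(Mul(K, o), Mul(-812, o)), K) = Add(Add(Mul(-812, o), Mul(K, o)), K) = Add(K, Mul(-812, o), Mul(K, o)))
Add(Mul(Add(Add(1042352, -690750), -1247231), Pow(-4340866, -1)), Mul(-4933296, Pow(Function('B')(q, 1344), -1))) = Add(Mul(Add(Add(1042352, -690750), -1247231), Pow(-4340866, -1)), Mul(-4933296, Pow(Add(-1271, Mul(-812, 1344), Mul(-1271, 1344)), -1))) = Add(Mul(Add(351602, -1247231), Rational(-1, 4340866)), Mul(-4933296, Pow(Add(-1271, -1091328, -1708224), -1))) = Add(Mul(-895629, Rational(-1, 4340866)), Mul(-4933296, Pow(-2800823, -1))) = Add(Rational(895629, 4340866), Mul(-4933296, Rational(-1, 2800823))) = Add(Rational(895629, 4340866), Rational(4933296, 2800823)) = Rational(23923275177003, 12157997332718)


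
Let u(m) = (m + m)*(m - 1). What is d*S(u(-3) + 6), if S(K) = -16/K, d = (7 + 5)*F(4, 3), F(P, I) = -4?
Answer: 128/5 ≈ 25.600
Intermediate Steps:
u(m) = 2*m*(-1 + m) (u(m) = (2*m)*(-1 + m) = 2*m*(-1 + m))
d = -48 (d = (7 + 5)*(-4) = 12*(-4) = -48)
d*S(u(-3) + 6) = -(-768)/(2*(-3)*(-1 - 3) + 6) = -(-768)/(2*(-3)*(-4) + 6) = -(-768)/(24 + 6) = -(-768)/30 = -48*(-8/15) = 128/5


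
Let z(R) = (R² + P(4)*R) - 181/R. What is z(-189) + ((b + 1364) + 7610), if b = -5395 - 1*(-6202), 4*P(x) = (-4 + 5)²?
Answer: 34364515/756 ≈ 45456.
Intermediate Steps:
P(x) = ¼ (P(x) = (-4 + 5)²/4 = (¼)*1² = (¼)*1 = ¼)
b = 807 (b = -5395 + 6202 = 807)
z(R) = R² - 181/R + R/4 (z(R) = (R² + R/4) - 181/R = R² - 181/R + R/4)
z(-189) + ((b + 1364) + 7610) = ((-189)² - 181/(-189) + (¼)*(-189)) + ((807 + 1364) + 7610) = (35721 - 181*(-1/189) - 189/4) + (2171 + 7610) = (35721 + 181/189 - 189/4) + 9781 = 26970079/756 + 9781 = 34364515/756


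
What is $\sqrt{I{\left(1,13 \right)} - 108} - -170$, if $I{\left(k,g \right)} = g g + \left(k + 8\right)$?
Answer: $170 + \sqrt{70} \approx 178.37$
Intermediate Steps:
$I{\left(k,g \right)} = 8 + k + g^{2}$ ($I{\left(k,g \right)} = g^{2} + \left(8 + k\right) = 8 + k + g^{2}$)
$\sqrt{I{\left(1,13 \right)} - 108} - -170 = \sqrt{\left(8 + 1 + 13^{2}\right) - 108} - -170 = \sqrt{\left(8 + 1 + 169\right) - 108} + 170 = \sqrt{178 - 108} + 170 = \sqrt{70} + 170 = 170 + \sqrt{70}$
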